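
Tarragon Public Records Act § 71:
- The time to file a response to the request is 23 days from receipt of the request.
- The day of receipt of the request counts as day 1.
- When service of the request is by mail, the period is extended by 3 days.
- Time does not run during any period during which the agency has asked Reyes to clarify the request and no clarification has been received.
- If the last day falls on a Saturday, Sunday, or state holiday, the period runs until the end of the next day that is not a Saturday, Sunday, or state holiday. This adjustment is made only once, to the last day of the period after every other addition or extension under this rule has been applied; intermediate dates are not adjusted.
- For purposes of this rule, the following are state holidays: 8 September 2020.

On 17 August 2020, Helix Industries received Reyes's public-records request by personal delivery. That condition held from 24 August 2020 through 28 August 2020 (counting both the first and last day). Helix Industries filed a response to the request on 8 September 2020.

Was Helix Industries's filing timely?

Yes

Counting 17 August 2020 as day 1, day 23 is September 8, 2020.
Service was not by mail, so no mail extension applies.
From August 24, 2020 through August 28, 2020 inclusive is 5 days; tolling adds 5 days: September 8, 2020 + 5 days = September 13, 2020.
September 13, 2020 is Sunday. The next qualifying day is September 14, 2020.
The deadline is September 14, 2020; the filing on September 8, 2020 is on or before that date.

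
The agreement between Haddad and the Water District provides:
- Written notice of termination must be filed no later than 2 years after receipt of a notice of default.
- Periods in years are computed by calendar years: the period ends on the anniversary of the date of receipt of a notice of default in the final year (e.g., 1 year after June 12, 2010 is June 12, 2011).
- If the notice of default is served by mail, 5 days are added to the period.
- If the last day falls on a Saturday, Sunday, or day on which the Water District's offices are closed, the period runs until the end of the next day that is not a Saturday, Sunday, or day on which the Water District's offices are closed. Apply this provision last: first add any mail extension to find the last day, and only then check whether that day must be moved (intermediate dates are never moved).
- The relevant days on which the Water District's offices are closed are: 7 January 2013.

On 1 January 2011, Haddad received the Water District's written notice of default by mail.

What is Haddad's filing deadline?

January 8, 2013

2 years after 1 January 2011 is January 1, 2013.
Service was by mail, adding 5 days: January 1, 2013 + 5 days = January 6, 2013.
January 6, 2013 is Sunday; January 7, 2013 is a listed holiday. The next qualifying day is January 8, 2013.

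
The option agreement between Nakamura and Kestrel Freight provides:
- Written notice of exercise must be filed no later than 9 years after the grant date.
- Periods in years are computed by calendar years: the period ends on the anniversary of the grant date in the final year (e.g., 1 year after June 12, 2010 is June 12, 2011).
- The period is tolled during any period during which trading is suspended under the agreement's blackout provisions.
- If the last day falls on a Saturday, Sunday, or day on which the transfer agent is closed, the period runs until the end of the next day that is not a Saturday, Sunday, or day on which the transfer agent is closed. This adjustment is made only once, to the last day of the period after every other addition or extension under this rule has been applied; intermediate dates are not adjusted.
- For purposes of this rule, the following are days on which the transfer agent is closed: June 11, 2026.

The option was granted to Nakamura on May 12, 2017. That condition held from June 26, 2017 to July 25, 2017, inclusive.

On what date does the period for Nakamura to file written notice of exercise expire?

June 12, 2026

9 years after May 12, 2017 is May 12, 2026.
From June 26, 2017 through July 25, 2017 inclusive is 30 days; tolling adds 30 days: May 12, 2026 + 30 days = June 11, 2026.
June 11, 2026 is a listed holiday. The next qualifying day is June 12, 2026.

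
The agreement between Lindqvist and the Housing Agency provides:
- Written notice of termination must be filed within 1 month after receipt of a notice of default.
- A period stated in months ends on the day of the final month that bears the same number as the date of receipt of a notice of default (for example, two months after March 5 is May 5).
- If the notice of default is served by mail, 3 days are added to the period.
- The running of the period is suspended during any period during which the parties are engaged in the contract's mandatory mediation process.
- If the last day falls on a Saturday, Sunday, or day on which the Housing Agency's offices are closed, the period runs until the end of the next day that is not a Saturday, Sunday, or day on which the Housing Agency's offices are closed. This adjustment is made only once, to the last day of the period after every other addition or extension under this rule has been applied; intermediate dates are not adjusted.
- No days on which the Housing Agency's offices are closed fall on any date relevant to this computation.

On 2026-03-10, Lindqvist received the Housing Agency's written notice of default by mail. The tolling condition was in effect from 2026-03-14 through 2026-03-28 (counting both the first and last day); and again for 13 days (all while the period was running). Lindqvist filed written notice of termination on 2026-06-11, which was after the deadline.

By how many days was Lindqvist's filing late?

1 month after 2026-03-10 is April 10, 2026.
Service was by mail, adding 3 days: April 10, 2026 + 3 days = April 13, 2026.
From March 14, 2026 through March 28, 2026 inclusive is 15 days; tolling adds 15 days: April 13, 2026 + 15 days = April 28, 2026.
Tolling adds 13 days: April 28, 2026 + 13 days = May 11, 2026.
May 11, 2026 is a Monday and not a day on which the Housing Agency's offices are closed, so no extension applies.
The deadline is May 11, 2026; from May 11, 2026 to June 11, 2026 is 31 days.

31 days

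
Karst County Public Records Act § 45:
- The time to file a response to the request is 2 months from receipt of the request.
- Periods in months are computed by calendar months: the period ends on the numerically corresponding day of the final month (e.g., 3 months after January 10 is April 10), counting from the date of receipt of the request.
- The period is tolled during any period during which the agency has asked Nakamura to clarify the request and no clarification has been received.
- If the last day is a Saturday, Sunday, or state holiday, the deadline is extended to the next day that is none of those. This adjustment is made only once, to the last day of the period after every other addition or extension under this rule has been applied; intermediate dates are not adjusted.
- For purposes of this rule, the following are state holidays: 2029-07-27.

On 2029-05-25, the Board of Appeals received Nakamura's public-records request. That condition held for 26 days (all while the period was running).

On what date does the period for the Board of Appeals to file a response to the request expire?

August 20, 2029

2 months after 2029-05-25 is July 25, 2029.
Tolling adds 26 days: July 25, 2029 + 26 days = August 20, 2029.
August 20, 2029 is a Monday and not a state holiday, so no extension applies.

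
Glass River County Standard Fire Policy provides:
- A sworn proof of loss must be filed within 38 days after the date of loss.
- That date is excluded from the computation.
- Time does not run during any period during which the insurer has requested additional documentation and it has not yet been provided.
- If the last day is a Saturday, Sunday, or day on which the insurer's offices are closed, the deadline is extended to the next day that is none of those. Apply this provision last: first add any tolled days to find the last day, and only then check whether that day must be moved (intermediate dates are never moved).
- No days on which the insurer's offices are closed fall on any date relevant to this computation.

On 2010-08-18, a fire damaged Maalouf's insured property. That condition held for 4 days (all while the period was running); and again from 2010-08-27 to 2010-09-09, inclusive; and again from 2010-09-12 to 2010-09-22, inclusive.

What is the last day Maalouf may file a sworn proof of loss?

October 25, 2010

38 days after 2010-08-18 is September 25, 2010.
Tolling adds 4 days: September 25, 2010 + 4 days = September 29, 2010.
From August 27, 2010 through September 9, 2010 inclusive is 14 days; tolling adds 14 days: September 29, 2010 + 14 days = October 13, 2010.
From September 12, 2010 through September 22, 2010 inclusive is 11 days; tolling adds 11 days: October 13, 2010 + 11 days = October 24, 2010.
October 24, 2010 is Sunday. The next qualifying day is October 25, 2010.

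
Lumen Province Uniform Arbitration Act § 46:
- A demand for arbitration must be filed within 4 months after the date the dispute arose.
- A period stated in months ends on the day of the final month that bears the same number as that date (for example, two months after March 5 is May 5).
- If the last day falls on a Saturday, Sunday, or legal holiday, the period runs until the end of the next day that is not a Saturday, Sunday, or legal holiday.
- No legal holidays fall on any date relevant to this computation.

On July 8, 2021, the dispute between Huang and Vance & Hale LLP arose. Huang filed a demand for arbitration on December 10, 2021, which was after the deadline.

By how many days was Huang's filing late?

4 months after July 8, 2021 is November 8, 2021.
November 8, 2021 is a Monday and not a legal holiday, so no extension applies.
The deadline is November 8, 2021; from November 8, 2021 to December 10, 2021 is 32 days.

32 days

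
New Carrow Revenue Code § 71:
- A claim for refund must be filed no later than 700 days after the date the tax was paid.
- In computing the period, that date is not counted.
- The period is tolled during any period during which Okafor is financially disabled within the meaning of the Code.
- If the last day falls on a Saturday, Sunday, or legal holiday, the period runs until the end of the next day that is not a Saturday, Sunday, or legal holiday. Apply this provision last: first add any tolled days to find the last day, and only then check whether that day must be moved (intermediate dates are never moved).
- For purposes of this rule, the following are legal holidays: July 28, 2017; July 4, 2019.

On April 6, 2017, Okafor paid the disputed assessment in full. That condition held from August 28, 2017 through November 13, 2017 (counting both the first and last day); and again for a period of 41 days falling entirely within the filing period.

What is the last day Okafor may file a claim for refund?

700 days after April 6, 2017 is March 7, 2019.
From August 28, 2017 through November 13, 2017 inclusive is 78 days; tolling adds 78 days: March 7, 2019 + 78 days = May 24, 2019.
Tolling adds 41 days: May 24, 2019 + 41 days = July 4, 2019.
July 4, 2019 is a listed holiday. The next qualifying day is July 5, 2019.

July 5, 2019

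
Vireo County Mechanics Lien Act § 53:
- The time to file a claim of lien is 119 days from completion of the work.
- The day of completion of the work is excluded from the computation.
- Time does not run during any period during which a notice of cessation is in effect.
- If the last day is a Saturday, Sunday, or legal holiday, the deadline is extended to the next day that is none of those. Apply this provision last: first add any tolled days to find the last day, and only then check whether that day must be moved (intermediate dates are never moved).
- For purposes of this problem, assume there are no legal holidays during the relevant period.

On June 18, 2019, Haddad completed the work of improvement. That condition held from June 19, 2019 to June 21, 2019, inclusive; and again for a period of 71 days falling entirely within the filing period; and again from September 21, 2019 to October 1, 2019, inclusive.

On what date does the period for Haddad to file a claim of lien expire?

119 days after June 18, 2019 is October 15, 2019.
From June 19, 2019 through June 21, 2019 inclusive is 3 days; tolling adds 3 days: October 15, 2019 + 3 days = October 18, 2019.
Tolling adds 71 days: October 18, 2019 + 71 days = December 28, 2019.
From September 21, 2019 through October 1, 2019 inclusive is 11 days; tolling adds 11 days: December 28, 2019 + 11 days = January 8, 2020.
January 8, 2020 is a Wednesday and not a legal holiday, so no extension applies.

January 8, 2020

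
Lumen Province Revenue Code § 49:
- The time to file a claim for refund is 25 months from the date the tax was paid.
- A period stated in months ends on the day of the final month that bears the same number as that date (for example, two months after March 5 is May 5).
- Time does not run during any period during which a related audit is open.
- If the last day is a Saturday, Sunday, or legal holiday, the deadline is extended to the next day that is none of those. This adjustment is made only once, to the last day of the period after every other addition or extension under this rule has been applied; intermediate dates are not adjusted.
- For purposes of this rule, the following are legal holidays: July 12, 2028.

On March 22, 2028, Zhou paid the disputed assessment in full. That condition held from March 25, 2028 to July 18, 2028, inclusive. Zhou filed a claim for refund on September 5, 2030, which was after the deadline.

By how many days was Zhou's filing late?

20 days

25 months after March 22, 2028 is April 22, 2030.
From March 25, 2028 through July 18, 2028 inclusive is 116 days; tolling adds 116 days: April 22, 2030 + 116 days = August 16, 2030.
August 16, 2030 is a Friday and not a legal holiday, so no extension applies.
The deadline is August 16, 2030; from August 16, 2030 to September 5, 2030 is 20 days.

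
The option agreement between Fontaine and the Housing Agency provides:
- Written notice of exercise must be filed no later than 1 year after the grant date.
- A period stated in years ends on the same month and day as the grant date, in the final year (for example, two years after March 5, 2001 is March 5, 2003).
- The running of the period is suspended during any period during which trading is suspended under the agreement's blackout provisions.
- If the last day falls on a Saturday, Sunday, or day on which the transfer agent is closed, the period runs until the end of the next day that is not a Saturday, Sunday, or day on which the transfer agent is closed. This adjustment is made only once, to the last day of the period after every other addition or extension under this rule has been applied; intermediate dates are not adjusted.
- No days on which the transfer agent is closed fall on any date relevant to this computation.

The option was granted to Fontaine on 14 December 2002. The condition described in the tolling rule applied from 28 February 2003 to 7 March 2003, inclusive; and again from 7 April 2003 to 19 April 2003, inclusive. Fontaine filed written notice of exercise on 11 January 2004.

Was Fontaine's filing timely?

No

1 year after 14 December 2002 is December 14, 2003.
From February 28, 2003 through March 7, 2003 inclusive is 8 days; tolling adds 8 days: December 14, 2003 + 8 days = December 22, 2003.
From April 7, 2003 through April 19, 2003 inclusive is 13 days; tolling adds 13 days: December 22, 2003 + 13 days = January 4, 2004.
January 4, 2004 is Sunday. The next qualifying day is January 5, 2004.
The deadline is January 5, 2004; the filing on January 11, 2004 is after that date.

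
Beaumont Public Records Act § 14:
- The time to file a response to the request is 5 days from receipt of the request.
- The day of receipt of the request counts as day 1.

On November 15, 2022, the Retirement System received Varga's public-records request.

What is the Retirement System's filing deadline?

November 19, 2022

Counting November 15, 2022 as day 1, day 5 is November 19, 2022.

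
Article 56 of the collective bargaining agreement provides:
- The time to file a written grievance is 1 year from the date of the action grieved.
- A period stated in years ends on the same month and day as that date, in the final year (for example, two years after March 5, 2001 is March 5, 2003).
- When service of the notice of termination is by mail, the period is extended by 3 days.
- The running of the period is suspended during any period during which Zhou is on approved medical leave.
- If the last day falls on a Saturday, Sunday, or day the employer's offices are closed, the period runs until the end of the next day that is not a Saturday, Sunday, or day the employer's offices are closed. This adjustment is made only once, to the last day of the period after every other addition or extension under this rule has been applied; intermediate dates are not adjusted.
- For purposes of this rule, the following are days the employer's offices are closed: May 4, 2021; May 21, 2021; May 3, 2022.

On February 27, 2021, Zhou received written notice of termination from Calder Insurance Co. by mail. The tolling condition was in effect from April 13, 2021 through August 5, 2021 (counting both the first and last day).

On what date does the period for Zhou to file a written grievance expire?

June 27, 2022

1 year after February 27, 2021 is February 27, 2022.
Service was by mail, adding 3 days: February 27, 2022 + 3 days = March 2, 2022.
From April 13, 2021 through August 5, 2021 inclusive is 115 days; tolling adds 115 days: March 2, 2022 + 115 days = June 25, 2022.
June 25, 2022 is Saturday; June 26, 2022 is Sunday. The next qualifying day is June 27, 2022.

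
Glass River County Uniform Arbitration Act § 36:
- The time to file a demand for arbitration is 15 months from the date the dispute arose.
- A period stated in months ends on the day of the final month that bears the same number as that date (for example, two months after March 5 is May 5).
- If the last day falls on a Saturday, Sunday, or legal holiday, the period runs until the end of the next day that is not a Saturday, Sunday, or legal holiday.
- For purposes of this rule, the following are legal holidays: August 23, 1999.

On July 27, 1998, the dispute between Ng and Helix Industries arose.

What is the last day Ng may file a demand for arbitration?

15 months after July 27, 1998 is October 27, 1999.
October 27, 1999 is a Wednesday and not a legal holiday, so no extension applies.

October 27, 1999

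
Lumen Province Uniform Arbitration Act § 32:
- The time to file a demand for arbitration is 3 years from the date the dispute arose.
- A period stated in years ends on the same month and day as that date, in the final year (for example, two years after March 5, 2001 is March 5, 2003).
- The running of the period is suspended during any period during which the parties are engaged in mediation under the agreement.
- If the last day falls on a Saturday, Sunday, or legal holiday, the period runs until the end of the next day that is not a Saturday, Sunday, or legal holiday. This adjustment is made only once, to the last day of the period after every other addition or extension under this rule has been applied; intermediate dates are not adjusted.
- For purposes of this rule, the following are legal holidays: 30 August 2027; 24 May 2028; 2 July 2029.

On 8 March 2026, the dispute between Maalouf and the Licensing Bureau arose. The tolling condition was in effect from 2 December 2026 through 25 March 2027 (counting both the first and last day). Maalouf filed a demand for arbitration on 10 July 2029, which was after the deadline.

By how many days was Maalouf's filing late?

3 years after 8 March 2026 is March 8, 2029.
From December 2, 2026 through March 25, 2027 inclusive is 114 days; tolling adds 114 days: March 8, 2029 + 114 days = June 30, 2029.
June 30, 2029 is Saturday; July 1, 2029 is Sunday; July 2, 2029 is a listed holiday. The next qualifying day is July 3, 2029.
The deadline is July 3, 2029; from July 3, 2029 to July 10, 2029 is 7 days.

7 days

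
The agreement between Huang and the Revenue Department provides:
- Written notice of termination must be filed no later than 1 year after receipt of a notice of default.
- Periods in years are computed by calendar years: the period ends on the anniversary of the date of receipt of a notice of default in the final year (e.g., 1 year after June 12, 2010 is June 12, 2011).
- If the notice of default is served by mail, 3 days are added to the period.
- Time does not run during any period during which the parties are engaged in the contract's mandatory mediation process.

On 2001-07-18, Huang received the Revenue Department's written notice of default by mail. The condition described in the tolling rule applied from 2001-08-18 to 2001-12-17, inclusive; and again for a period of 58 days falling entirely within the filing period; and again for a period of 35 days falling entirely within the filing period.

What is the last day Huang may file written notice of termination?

February 21, 2003

1 year after 2001-07-18 is July 18, 2002.
Service was by mail, adding 3 days: July 18, 2002 + 3 days = July 21, 2002.
From August 18, 2001 through December 17, 2001 inclusive is 122 days; tolling adds 122 days: July 21, 2002 + 122 days = November 20, 2002.
Tolling adds 58 days: November 20, 2002 + 58 days = January 17, 2003.
Tolling adds 35 days: January 17, 2003 + 35 days = February 21, 2003.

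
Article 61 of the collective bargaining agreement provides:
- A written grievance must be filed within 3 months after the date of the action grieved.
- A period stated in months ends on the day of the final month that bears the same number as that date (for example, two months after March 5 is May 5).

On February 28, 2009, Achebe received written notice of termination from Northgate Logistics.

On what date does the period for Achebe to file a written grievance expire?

May 28, 2009

3 months after February 28, 2009 is May 28, 2009.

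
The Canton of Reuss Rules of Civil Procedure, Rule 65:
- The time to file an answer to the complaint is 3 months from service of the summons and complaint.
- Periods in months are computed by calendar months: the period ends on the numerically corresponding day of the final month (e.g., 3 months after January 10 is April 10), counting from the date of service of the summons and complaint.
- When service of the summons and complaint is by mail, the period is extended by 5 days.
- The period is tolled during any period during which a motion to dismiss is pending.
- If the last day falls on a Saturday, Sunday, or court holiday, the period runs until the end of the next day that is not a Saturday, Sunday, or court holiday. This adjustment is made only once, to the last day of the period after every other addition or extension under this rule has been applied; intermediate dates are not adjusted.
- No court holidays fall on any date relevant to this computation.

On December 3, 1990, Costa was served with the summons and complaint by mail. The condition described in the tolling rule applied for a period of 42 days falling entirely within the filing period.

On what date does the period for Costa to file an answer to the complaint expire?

3 months after December 3, 1990 is March 3, 1991.
Service was by mail, adding 5 days: March 3, 1991 + 5 days = March 8, 1991.
Tolling adds 42 days: March 8, 1991 + 42 days = April 19, 1991.
April 19, 1991 is a Friday and not a court holiday, so no extension applies.

April 19, 1991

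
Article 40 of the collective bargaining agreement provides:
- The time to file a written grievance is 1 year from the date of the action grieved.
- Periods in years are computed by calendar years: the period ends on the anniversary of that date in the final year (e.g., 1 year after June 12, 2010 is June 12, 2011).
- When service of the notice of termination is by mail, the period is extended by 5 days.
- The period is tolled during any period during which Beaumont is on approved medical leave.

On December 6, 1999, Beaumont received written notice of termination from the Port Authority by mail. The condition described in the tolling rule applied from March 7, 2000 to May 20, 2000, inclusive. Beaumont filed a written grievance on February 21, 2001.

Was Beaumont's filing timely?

Yes

1 year after December 6, 1999 is December 6, 2000.
Service was by mail, adding 5 days: December 6, 2000 + 5 days = December 11, 2000.
From March 7, 2000 through May 20, 2000 inclusive is 75 days; tolling adds 75 days: December 11, 2000 + 75 days = February 24, 2001.
The deadline is February 24, 2001; the filing on February 21, 2001 is on or before that date.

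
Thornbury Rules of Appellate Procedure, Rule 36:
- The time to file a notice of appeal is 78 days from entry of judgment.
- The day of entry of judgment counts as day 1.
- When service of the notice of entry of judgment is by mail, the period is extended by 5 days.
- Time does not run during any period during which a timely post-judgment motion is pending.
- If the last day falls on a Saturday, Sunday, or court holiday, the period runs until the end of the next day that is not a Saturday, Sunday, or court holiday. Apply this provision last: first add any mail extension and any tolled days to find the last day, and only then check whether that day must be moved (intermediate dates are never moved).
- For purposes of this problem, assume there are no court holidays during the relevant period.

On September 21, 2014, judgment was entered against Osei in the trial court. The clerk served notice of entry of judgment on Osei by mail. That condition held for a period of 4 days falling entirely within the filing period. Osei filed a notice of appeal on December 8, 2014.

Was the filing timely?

Yes

Counting September 21, 2014 as day 1, day 78 is December 7, 2014.
Service was by mail, adding 5 days: December 7, 2014 + 5 days = December 12, 2014.
Tolling adds 4 days: December 12, 2014 + 4 days = December 16, 2014.
December 16, 2014 is a Tuesday and not a court holiday, so no extension applies.
The deadline is December 16, 2014; the filing on December 8, 2014 is on or before that date.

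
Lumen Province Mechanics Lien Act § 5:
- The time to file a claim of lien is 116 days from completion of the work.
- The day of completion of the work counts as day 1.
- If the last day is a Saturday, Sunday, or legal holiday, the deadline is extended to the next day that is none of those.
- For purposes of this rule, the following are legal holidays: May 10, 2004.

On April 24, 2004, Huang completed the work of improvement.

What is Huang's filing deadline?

Counting April 24, 2004 as day 1, day 116 is August 17, 2004.
August 17, 2004 is a Tuesday and not a legal holiday, so no extension applies.

August 17, 2004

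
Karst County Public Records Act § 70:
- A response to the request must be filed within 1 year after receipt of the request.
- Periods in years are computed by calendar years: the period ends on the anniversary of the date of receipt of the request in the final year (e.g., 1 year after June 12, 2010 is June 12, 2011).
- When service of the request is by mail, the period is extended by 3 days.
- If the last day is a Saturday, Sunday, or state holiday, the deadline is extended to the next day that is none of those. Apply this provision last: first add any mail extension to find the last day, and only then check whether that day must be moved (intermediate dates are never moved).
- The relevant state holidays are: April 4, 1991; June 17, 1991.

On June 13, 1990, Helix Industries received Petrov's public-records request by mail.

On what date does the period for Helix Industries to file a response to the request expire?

June 18, 1991

1 year after June 13, 1990 is June 13, 1991.
Service was by mail, adding 3 days: June 13, 1991 + 3 days = June 16, 1991.
June 16, 1991 is Sunday; June 17, 1991 is a listed holiday. The next qualifying day is June 18, 1991.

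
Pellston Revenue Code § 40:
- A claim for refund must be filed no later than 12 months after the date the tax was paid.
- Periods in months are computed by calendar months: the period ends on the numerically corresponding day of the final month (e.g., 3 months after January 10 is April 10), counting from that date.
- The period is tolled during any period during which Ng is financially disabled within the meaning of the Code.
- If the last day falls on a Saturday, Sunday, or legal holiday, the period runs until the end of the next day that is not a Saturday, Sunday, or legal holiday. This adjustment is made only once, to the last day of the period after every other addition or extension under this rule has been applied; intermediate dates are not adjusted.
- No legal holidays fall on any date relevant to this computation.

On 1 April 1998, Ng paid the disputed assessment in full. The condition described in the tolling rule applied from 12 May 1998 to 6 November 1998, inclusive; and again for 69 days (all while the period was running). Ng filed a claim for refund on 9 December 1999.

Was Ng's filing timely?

12 months after 1 April 1998 is April 1, 1999.
From May 12, 1998 through November 6, 1998 inclusive is 179 days; tolling adds 179 days: April 1, 1999 + 179 days = September 27, 1999.
Tolling adds 69 days: September 27, 1999 + 69 days = December 5, 1999.
December 5, 1999 is Sunday. The next qualifying day is December 6, 1999.
The deadline is December 6, 1999; the filing on December 9, 1999 is after that date.

No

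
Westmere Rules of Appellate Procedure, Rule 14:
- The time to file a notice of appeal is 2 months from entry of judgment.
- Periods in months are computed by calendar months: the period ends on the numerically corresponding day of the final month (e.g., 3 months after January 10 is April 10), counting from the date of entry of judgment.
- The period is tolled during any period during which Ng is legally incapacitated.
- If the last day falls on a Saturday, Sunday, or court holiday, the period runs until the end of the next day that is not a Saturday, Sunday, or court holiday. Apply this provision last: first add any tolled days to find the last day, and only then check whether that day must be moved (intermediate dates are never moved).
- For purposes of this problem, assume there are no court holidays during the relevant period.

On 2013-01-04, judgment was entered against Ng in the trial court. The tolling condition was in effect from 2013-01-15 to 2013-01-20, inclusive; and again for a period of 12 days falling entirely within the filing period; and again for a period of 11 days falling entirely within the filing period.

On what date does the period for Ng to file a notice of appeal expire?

2 months after 2013-01-04 is March 4, 2013.
From January 15, 2013 through January 20, 2013 inclusive is 6 days; tolling adds 6 days: March 4, 2013 + 6 days = March 10, 2013.
Tolling adds 12 days: March 10, 2013 + 12 days = March 22, 2013.
Tolling adds 11 days: March 22, 2013 + 11 days = April 2, 2013.
April 2, 2013 is a Tuesday and not a court holiday, so no extension applies.

April 2, 2013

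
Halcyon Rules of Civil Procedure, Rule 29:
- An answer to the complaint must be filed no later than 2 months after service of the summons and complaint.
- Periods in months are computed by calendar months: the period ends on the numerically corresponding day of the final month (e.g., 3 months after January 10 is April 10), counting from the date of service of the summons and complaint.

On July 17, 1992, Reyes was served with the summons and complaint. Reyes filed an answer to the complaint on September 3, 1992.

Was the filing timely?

2 months after July 17, 1992 is September 17, 1992.
The deadline is September 17, 1992; the filing on September 3, 1992 is on or before that date.

Yes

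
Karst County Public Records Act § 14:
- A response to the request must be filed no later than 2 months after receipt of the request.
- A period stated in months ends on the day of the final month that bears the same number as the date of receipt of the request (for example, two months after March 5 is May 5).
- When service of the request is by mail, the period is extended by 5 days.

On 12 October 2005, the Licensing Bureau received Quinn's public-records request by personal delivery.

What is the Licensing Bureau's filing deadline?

2 months after 12 October 2005 is December 12, 2005.
Service was not by mail, so no mail extension applies.

December 12, 2005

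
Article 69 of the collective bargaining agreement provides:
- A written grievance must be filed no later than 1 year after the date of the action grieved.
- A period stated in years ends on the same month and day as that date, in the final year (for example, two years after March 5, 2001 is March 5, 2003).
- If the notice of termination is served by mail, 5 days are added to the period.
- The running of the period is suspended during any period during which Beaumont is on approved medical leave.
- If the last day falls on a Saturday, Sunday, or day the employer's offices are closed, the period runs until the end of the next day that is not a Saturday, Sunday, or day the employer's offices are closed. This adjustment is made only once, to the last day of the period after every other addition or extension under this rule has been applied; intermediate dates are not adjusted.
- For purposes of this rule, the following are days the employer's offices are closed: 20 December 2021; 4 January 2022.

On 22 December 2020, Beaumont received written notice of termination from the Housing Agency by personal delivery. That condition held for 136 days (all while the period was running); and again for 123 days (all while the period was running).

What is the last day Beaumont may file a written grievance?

September 7, 2022

1 year after 22 December 2020 is December 22, 2021.
Service was not by mail, so no mail extension applies.
Tolling adds 136 days: December 22, 2021 + 136 days = May 7, 2022.
Tolling adds 123 days: May 7, 2022 + 123 days = September 7, 2022.
September 7, 2022 is a Wednesday and not a day the employer's offices are closed, so no extension applies.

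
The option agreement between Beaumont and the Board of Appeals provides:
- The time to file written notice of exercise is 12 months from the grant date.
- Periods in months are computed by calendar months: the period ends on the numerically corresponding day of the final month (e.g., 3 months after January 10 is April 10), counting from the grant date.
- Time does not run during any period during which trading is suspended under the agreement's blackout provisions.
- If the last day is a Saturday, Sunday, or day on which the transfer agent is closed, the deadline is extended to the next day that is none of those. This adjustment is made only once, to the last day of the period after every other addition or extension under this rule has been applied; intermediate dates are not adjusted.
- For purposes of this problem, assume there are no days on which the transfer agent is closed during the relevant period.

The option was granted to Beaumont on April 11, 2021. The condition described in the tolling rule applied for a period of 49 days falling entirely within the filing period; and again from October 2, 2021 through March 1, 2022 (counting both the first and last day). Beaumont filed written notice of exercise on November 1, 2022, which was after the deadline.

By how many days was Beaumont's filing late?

4 days

12 months after April 11, 2021 is April 11, 2022.
Tolling adds 49 days: April 11, 2022 + 49 days = May 30, 2022.
From October 2, 2021 through March 1, 2022 inclusive is 151 days; tolling adds 151 days: May 30, 2022 + 151 days = October 28, 2022.
October 28, 2022 is a Friday and not a day on which the transfer agent is closed, so no extension applies.
The deadline is October 28, 2022; from October 28, 2022 to November 1, 2022 is 4 days.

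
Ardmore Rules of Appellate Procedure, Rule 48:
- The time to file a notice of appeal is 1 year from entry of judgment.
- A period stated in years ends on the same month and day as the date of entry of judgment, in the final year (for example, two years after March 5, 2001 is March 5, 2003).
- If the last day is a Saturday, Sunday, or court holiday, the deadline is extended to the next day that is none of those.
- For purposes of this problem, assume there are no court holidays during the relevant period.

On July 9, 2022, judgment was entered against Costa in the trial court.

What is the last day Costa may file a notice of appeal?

1 year after July 9, 2022 is July 9, 2023.
July 9, 2023 is Sunday. The next qualifying day is July 10, 2023.

July 10, 2023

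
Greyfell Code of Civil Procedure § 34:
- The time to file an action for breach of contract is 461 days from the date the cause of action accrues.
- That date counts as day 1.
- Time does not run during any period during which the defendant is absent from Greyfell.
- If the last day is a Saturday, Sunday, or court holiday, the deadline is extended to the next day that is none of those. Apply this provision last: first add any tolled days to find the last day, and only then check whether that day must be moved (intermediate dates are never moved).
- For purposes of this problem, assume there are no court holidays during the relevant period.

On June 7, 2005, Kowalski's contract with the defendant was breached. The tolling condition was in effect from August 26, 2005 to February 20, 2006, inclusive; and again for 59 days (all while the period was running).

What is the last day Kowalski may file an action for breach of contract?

Counting June 7, 2005 as day 1, day 461 is September 10, 2006.
From August 26, 2005 through February 20, 2006 inclusive is 179 days; tolling adds 179 days: September 10, 2006 + 179 days = March 8, 2007.
Tolling adds 59 days: March 8, 2007 + 59 days = May 6, 2007.
May 6, 2007 is Sunday. The next qualifying day is May 7, 2007.

May 7, 2007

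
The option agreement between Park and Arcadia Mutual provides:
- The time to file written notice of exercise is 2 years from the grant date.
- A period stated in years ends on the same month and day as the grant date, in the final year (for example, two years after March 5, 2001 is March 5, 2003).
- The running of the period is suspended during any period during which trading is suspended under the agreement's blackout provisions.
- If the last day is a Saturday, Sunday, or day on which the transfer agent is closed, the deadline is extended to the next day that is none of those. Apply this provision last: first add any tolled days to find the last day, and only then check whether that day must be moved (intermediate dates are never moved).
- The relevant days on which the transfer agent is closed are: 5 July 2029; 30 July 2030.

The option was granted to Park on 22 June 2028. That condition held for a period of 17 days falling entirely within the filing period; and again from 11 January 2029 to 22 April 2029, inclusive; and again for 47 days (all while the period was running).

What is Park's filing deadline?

2 years after 22 June 2028 is June 22, 2030.
Tolling adds 17 days: June 22, 2030 + 17 days = July 9, 2030.
From January 11, 2029 through April 22, 2029 inclusive is 102 days; tolling adds 102 days: July 9, 2030 + 102 days = October 19, 2030.
Tolling adds 47 days: October 19, 2030 + 47 days = December 5, 2030.
December 5, 2030 is a Thursday and not a day on which the transfer agent is closed, so no extension applies.

December 5, 2030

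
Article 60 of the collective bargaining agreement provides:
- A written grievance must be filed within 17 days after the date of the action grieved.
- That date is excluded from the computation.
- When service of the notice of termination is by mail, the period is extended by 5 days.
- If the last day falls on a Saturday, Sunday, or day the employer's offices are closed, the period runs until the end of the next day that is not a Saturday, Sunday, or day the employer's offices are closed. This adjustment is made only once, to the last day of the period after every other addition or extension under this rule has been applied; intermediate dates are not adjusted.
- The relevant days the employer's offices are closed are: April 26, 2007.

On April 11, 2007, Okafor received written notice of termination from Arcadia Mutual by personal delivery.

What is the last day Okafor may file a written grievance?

April 30, 2007

17 days after April 11, 2007 is April 28, 2007.
Service was not by mail, so no mail extension applies.
April 28, 2007 is Saturday; April 29, 2007 is Sunday. The next qualifying day is April 30, 2007.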